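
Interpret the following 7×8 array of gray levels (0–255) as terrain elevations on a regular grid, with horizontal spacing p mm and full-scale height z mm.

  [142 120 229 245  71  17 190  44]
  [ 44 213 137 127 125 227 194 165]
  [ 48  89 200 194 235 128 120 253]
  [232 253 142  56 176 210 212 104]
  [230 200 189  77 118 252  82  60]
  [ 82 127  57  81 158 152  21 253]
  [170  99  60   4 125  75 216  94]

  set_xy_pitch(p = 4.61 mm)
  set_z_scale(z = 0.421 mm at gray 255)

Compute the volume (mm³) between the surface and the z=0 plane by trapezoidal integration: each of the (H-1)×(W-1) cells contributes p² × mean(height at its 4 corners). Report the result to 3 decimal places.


height_mm = gray/255 × 0.421; cell vol = 4.61² × mean(4 corners)
unit = 4.61² × 0.421 / (4×255) = 0.0087717 mm³ per gray-sum
row 0: Σ corner-gray over 7 cells = 4185  → 36.7096
row 1: Σ corner-gray over 7 cells = 4488  → 39.3674
row 2: Σ corner-gray over 7 cells = 4667  → 40.9375
row 3: Σ corner-gray over 7 cells = 4560  → 39.9990
row 4: Σ corner-gray over 7 cells = 3653  → 32.0430
row 5: Σ corner-gray over 7 cells = 2949  → 25.8677
Σ rows: total corner-gray = 24502  → 214.9242 mm³

214.924


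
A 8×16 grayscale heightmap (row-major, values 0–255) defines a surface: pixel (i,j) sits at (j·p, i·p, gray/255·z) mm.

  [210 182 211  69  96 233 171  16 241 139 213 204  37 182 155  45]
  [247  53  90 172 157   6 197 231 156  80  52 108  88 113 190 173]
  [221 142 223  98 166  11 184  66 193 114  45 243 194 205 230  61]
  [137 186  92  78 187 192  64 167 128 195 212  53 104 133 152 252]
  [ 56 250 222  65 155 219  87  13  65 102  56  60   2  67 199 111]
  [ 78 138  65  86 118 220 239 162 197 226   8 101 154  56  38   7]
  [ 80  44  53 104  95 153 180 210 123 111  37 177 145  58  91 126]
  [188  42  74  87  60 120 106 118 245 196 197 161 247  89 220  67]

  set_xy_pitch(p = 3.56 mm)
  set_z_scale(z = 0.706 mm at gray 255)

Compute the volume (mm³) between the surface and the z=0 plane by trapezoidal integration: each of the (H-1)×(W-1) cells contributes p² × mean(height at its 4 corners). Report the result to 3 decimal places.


479.256

height_mm = gray/255 × 0.706; cell vol = 3.56² × mean(4 corners)
unit = 3.56² × 0.706 / (4×255) = 0.00877212 mm³ per gray-sum
row 0: Σ corner-gray over 15 cells = 8359  → 73.3261
row 1: Σ corner-gray over 15 cells = 8316  → 72.9489
row 2: Σ corner-gray over 15 cells = 8785  → 77.0631
row 3: Σ corner-gray over 15 cells = 7566  → 66.3699
row 4: Σ corner-gray over 15 cells = 6992  → 61.3347
row 5: Σ corner-gray over 15 cells = 7069  → 62.0101
row 6: Σ corner-gray over 15 cells = 7547  → 66.2032
Σ rows: total corner-gray = 54634  → 479.2560 mm³


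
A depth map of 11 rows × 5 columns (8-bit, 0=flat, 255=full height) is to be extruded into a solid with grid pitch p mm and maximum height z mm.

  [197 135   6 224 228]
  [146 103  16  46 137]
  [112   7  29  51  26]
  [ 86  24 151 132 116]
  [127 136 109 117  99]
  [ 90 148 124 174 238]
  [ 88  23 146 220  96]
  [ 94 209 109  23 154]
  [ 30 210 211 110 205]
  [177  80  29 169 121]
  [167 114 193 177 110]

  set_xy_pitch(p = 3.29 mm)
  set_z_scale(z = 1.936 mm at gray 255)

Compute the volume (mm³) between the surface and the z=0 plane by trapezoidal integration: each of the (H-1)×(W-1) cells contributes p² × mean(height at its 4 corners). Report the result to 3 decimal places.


376.130

height_mm = gray/255 × 1.936; cell vol = 3.29² × mean(4 corners)
unit = 3.29² × 1.936 / (4×255) = 0.0205446 mm³ per gray-sum
row 0: Σ corner-gray over 4 cells = 1768  → 36.3228
row 1: Σ corner-gray over 4 cells = 925  → 19.0037
row 2: Σ corner-gray over 4 cells = 1128  → 23.1743
row 3: Σ corner-gray over 4 cells = 1766  → 36.2817
row 4: Σ corner-gray over 4 cells = 2170  → 44.5817
row 5: Σ corner-gray over 4 cells = 2182  → 44.8282
row 6: Σ corner-gray over 4 cells = 1892  → 38.8703
row 7: Σ corner-gray over 4 cells = 2227  → 45.7527
row 8: Σ corner-gray over 4 cells = 2151  → 44.1914
row 9: Σ corner-gray over 4 cells = 2099  → 43.1230
Σ rows: total corner-gray = 18308  → 376.1299 mm³


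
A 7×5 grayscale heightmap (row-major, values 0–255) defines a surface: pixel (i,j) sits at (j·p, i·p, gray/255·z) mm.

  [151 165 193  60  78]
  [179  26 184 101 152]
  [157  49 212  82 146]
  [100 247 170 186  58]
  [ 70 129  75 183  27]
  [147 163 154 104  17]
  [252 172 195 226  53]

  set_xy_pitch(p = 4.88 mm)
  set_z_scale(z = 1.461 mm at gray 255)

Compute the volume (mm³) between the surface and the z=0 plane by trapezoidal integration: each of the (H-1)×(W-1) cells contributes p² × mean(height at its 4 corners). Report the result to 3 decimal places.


440.778

height_mm = gray/255 × 1.461; cell vol = 4.88² × mean(4 corners)
unit = 4.88² × 1.461 / (4×255) = 0.0341106 mm³ per gray-sum
row 0: Σ corner-gray over 4 cells = 2018  → 68.8352
row 1: Σ corner-gray over 4 cells = 1942  → 66.2428
row 2: Σ corner-gray over 4 cells = 2353  → 80.2623
row 3: Σ corner-gray over 4 cells = 2235  → 76.2372
row 4: Σ corner-gray over 4 cells = 1877  → 64.0256
row 5: Σ corner-gray over 4 cells = 2497  → 85.1742
Σ rows: total corner-gray = 12922  → 440.7775 mm³


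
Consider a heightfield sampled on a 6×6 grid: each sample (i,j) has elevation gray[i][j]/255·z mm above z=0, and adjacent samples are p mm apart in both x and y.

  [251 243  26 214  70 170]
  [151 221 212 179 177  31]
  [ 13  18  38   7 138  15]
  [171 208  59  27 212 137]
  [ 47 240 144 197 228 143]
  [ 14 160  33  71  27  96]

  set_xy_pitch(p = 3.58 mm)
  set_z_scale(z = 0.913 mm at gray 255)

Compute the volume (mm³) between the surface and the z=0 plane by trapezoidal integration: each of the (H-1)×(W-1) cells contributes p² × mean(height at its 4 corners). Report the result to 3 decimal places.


147.472

height_mm = gray/255 × 0.913; cell vol = 3.58² × mean(4 corners)
unit = 3.58² × 0.913 / (4×255) = 0.0114719 mm³ per gray-sum
row 0: Σ corner-gray over 5 cells = 3287  → 37.7082
row 1: Σ corner-gray over 5 cells = 2190  → 25.1235
row 2: Σ corner-gray over 5 cells = 1750  → 20.0759
row 3: Σ corner-gray over 5 cells = 3128  → 35.8842
row 4: Σ corner-gray over 5 cells = 2500  → 28.6798
Σ rows: total corner-gray = 12855  → 147.4717 mm³


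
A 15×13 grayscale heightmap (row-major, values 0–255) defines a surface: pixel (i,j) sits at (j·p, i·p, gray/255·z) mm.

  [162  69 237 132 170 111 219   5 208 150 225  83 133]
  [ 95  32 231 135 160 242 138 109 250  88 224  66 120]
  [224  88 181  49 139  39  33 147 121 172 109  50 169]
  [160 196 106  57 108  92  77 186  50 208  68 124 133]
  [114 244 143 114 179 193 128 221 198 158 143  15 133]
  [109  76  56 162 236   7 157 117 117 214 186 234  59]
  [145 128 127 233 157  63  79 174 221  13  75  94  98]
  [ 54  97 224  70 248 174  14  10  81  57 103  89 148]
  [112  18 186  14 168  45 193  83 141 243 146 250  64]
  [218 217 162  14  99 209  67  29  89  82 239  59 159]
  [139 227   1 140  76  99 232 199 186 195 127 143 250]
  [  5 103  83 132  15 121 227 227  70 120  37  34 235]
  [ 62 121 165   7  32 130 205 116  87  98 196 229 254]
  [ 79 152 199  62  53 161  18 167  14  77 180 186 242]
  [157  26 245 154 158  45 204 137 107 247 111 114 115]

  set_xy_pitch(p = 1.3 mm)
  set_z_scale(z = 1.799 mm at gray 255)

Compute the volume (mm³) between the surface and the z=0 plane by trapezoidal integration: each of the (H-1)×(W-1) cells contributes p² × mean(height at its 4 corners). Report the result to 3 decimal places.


257.726

height_mm = gray/255 × 1.799; cell vol = 1.3² × mean(4 corners)
unit = 1.3² × 1.799 / (4×255) = 0.0029807 mm³ per gray-sum
row 0: Σ corner-gray over 12 cells = 7078  → 21.0974
row 1: Σ corner-gray over 12 cells = 6214  → 18.5220
row 2: Σ corner-gray over 12 cells = 5486  → 16.3521
row 3: Σ corner-gray over 12 cells = 6556  → 19.5414
row 4: Σ corner-gray over 12 cells = 7011  → 20.8977
row 5: Σ corner-gray over 12 cells = 6263  → 18.6681
row 6: Σ corner-gray over 12 cells = 5507  → 16.4147
row 7: Σ corner-gray over 12 cells = 5686  → 16.9482
row 8: Σ corner-gray over 12 cells = 6059  → 18.0600
row 9: Σ corner-gray over 12 cells = 6548  → 19.5176
row 10: Σ corner-gray over 12 cells = 6217  → 18.5310
row 11: Σ corner-gray over 12 cells = 5666  → 16.8886
row 12: Σ corner-gray over 12 cells = 5947  → 17.7262
row 13: Σ corner-gray over 12 cells = 6227  → 18.5608
Σ rows: total corner-gray = 86465  → 257.7259 mm³


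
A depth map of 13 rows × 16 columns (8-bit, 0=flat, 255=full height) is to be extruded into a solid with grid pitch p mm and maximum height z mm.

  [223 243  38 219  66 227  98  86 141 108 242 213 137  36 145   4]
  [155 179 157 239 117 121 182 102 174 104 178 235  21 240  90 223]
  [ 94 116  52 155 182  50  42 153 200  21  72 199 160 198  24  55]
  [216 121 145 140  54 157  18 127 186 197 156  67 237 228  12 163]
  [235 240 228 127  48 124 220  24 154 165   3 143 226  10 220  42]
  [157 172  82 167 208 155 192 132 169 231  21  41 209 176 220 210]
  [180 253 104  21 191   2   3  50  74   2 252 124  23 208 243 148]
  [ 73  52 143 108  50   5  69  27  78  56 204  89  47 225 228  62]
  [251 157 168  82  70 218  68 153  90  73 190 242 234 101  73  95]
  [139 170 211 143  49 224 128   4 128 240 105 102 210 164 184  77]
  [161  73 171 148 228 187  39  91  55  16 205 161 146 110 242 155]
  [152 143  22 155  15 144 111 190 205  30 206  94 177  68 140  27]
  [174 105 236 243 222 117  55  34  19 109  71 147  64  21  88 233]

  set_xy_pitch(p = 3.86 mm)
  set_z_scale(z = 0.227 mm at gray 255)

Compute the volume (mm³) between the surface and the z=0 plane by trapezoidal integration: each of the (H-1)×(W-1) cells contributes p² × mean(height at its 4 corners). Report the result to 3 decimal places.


height_mm = gray/255 × 0.227; cell vol = 3.86² × mean(4 corners)
unit = 3.86² × 0.227 / (4×255) = 0.00331589 mm³ per gray-sum
row 0: Σ corner-gray over 15 cells = 8881  → 29.4484
row 1: Σ corner-gray over 15 cells = 8053  → 26.7029
row 2: Σ corner-gray over 15 cells = 7466  → 24.7564
row 3: Σ corner-gray over 15 cells = 8210  → 27.2235
row 4: Σ corner-gray over 15 cells = 8858  → 29.3722
row 5: Σ corner-gray over 15 cells = 8145  → 27.0079
row 6: Σ corner-gray over 15 cells = 6325  → 20.9730
row 7: Σ corner-gray over 15 cells = 7081  → 23.4798
row 8: Σ corner-gray over 15 cells = 8524  → 28.2647
row 9: Σ corner-gray over 15 cells = 8400  → 27.8535
row 10: Σ corner-gray over 15 cells = 7639  → 25.3301
row 11: Σ corner-gray over 15 cells = 7048  → 23.3704
Σ rows: total corner-gray = 94630  → 313.7828 mm³

313.783


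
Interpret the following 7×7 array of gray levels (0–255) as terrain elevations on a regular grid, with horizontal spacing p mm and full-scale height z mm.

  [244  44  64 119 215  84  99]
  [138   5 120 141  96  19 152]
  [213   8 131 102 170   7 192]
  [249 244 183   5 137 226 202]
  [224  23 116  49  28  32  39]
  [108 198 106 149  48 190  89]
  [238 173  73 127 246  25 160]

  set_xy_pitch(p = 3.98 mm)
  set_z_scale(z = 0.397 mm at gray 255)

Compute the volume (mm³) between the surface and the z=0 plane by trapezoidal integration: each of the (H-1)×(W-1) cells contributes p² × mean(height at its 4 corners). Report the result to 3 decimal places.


101.266

height_mm = gray/255 × 0.397; cell vol = 3.98² × mean(4 corners)
unit = 3.98² × 0.397 / (4×255) = 0.00616533 mm³ per gray-sum
row 0: Σ corner-gray over 6 cells = 2447  → 15.0866
row 1: Σ corner-gray over 6 cells = 2293  → 14.1371
row 2: Σ corner-gray over 6 cells = 3282  → 20.2346
row 3: Σ corner-gray over 6 cells = 2800  → 17.2629
row 4: Σ corner-gray over 6 cells = 2338  → 14.4145
row 5: Σ corner-gray over 6 cells = 3265  → 20.1298
Σ rows: total corner-gray = 16425  → 101.2656 mm³


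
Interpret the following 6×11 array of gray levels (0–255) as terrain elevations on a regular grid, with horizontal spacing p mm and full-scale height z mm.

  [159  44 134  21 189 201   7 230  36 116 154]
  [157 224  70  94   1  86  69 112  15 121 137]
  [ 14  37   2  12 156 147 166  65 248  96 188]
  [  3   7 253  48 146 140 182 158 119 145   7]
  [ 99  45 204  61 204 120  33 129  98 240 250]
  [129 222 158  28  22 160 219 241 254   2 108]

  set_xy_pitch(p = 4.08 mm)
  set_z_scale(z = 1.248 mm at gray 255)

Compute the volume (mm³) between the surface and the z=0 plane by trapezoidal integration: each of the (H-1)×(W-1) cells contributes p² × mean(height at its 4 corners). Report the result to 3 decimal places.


469.264

height_mm = gray/255 × 1.248; cell vol = 4.08² × mean(4 corners)
unit = 4.08² × 1.248 / (4×255) = 0.0203674 mm³ per gray-sum
row 0: Σ corner-gray over 10 cells = 4147  → 84.4634
row 1: Σ corner-gray over 10 cells = 3938  → 80.2067
row 2: Σ corner-gray over 10 cells = 4466  → 90.9606
row 3: Σ corner-gray over 10 cells = 5023  → 102.3052
row 4: Σ corner-gray over 10 cells = 5466  → 111.3280
Σ rows: total corner-gray = 23040  → 469.2640 mm³


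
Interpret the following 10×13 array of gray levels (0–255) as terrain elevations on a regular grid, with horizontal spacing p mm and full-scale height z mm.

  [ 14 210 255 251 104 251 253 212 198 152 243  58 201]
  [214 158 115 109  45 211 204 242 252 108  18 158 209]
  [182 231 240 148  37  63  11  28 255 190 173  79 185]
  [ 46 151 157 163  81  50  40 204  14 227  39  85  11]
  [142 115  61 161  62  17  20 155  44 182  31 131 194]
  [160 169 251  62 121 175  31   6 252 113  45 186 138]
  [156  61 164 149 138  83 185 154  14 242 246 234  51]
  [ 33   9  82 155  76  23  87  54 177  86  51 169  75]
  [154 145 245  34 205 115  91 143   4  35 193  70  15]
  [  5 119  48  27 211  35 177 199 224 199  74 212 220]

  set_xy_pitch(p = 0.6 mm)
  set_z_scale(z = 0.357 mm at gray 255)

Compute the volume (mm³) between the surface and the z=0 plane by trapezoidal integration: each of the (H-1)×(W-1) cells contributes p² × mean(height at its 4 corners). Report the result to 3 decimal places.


height_mm = gray/255 × 0.357; cell vol = 0.6² × mean(4 corners)
unit = 0.6² × 0.357 / (4×255) = 0.000126 mm³ per gray-sum
row 0: Σ corner-gray over 12 cells = 8252  → 1.0398
row 1: Σ corner-gray over 12 cells = 6940  → 0.8744
row 2: Σ corner-gray over 12 cells = 5756  → 0.7253
row 3: Σ corner-gray over 12 cells = 4773  → 0.6014
row 4: Σ corner-gray over 12 cells = 5414  → 0.6822
row 5: Σ corner-gray over 12 cells = 6667  → 0.8400
row 6: Σ corner-gray over 12 cells = 5593  → 0.7047
row 7: Σ corner-gray over 12 cells = 4775  → 0.6017
row 8: Σ corner-gray over 12 cells = 6004  → 0.7565
Σ rows: total corner-gray = 54174  → 6.8259 mm³

6.826


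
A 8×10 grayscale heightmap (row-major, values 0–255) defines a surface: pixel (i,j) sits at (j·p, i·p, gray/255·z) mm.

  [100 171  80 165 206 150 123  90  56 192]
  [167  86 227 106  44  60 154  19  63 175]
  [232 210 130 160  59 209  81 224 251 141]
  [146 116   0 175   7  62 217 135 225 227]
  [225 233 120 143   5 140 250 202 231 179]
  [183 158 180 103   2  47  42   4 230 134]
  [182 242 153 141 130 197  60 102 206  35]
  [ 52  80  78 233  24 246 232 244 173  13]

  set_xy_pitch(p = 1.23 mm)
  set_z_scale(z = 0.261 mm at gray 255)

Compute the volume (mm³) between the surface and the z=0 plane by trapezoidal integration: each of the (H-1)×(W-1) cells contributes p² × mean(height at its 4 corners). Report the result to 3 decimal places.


13.346

height_mm = gray/255 × 0.261; cell vol = 1.23² × mean(4 corners)
unit = 1.23² × 0.261 / (4×255) = 0.000387124 mm³ per gray-sum
row 0: Σ corner-gray over 9 cells = 4234  → 1.6391
row 1: Σ corner-gray over 9 cells = 4881  → 1.8896
row 2: Σ corner-gray over 9 cells = 5268  → 2.0394
row 3: Σ corner-gray over 9 cells = 5299  → 2.0514
row 4: Σ corner-gray over 9 cells = 4901  → 1.8973
row 5: Σ corner-gray over 9 cells = 4528  → 1.7529
row 6: Σ corner-gray over 9 cells = 5364  → 2.0765
Σ rows: total corner-gray = 34475  → 13.3461 mm³


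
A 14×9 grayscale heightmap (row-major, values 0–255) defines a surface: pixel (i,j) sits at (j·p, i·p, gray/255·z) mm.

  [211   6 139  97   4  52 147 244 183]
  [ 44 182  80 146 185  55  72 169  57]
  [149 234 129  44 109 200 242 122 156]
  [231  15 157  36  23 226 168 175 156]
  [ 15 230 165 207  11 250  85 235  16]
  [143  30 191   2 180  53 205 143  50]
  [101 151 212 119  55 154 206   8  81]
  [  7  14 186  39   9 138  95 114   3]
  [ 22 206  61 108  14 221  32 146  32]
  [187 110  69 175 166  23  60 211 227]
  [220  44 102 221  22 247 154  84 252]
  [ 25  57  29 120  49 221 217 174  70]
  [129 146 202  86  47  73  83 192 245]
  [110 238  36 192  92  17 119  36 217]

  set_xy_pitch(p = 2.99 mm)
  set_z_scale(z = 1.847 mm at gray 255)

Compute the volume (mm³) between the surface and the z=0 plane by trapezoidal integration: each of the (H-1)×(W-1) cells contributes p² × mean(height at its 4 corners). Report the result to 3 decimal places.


817.637

height_mm = gray/255 × 1.847; cell vol = 2.99² × mean(4 corners)
unit = 2.99² × 1.847 / (4×255) = 0.0161886 mm³ per gray-sum
row 0: Σ corner-gray over 8 cells = 3651  → 59.1046
row 1: Σ corner-gray over 8 cells = 4344  → 70.3232
row 2: Σ corner-gray over 8 cells = 4452  → 72.0716
row 3: Σ corner-gray over 8 cells = 4384  → 70.9708
row 4: Σ corner-gray over 8 cells = 4198  → 67.9597
row 5: Σ corner-gray over 8 cells = 3793  → 61.4033
row 6: Σ corner-gray over 8 cells = 3192  → 51.6740
row 7: Σ corner-gray over 8 cells = 2830  → 45.8137
row 8: Σ corner-gray over 8 cells = 3672  → 59.4445
row 9: Σ corner-gray over 8 cells = 4262  → 68.9958
row 10: Σ corner-gray over 8 cells = 4049  → 65.5476
row 11: Σ corner-gray over 8 cells = 3861  → 62.5042
row 12: Σ corner-gray over 8 cells = 3819  → 61.8242
Σ rows: total corner-gray = 50507  → 817.6373 mm³


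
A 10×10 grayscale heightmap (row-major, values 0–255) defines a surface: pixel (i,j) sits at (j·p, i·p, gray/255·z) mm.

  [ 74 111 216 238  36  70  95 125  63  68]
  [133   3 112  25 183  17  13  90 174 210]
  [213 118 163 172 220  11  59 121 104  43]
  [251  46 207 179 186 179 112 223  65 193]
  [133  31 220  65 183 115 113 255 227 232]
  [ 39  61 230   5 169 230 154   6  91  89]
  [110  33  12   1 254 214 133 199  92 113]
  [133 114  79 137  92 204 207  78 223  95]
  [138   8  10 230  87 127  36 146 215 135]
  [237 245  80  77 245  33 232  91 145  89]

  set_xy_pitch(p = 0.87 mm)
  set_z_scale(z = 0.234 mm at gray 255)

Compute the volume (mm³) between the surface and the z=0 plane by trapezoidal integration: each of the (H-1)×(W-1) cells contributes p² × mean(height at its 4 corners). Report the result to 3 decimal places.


7.061

height_mm = gray/255 × 0.234; cell vol = 0.87² × mean(4 corners)
unit = 0.87² × 0.234 / (4×255) = 0.000173642 mm³ per gray-sum
row 0: Σ corner-gray over 9 cells = 3627  → 0.6298
row 1: Σ corner-gray over 9 cells = 3769  → 0.6545
row 2: Σ corner-gray over 9 cells = 5030  → 0.8734
row 3: Σ corner-gray over 9 cells = 5621  → 0.9760
row 4: Σ corner-gray over 9 cells = 4803  → 0.8340
row 5: Σ corner-gray over 9 cells = 4119  → 0.7152
row 6: Σ corner-gray over 9 cells = 4595  → 0.7979
row 7: Σ corner-gray over 9 cells = 4487  → 0.7791
row 8: Σ corner-gray over 9 cells = 4613  → 0.8010
Σ rows: total corner-gray = 40664  → 7.0610 mm³


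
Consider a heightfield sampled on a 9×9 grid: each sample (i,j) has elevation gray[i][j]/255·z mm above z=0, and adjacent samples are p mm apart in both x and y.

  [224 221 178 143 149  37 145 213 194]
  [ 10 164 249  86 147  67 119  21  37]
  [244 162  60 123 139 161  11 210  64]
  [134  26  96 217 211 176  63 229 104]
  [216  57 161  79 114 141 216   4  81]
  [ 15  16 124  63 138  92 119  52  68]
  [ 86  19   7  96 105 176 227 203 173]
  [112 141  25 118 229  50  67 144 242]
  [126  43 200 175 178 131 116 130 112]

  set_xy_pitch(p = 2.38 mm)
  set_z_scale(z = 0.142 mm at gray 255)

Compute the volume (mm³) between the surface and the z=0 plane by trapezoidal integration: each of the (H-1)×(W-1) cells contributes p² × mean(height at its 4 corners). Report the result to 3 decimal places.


height_mm = gray/255 × 0.142; cell vol = 2.38² × mean(4 corners)
unit = 2.38² × 0.142 / (4×255) = 0.000788573 mm³ per gray-sum
row 0: Σ corner-gray over 8 cells = 4343  → 3.4248
row 1: Σ corner-gray over 8 cells = 3793  → 2.9911
row 2: Σ corner-gray over 8 cells = 4314  → 3.4019
row 3: Σ corner-gray over 8 cells = 4115  → 3.2450
row 4: Σ corner-gray over 8 cells = 3132  → 2.4698
row 5: Σ corner-gray over 8 cells = 3216  → 2.5361
row 6: Σ corner-gray over 8 cells = 3827  → 3.0179
row 7: Σ corner-gray over 8 cells = 4086  → 3.2221
Σ rows: total corner-gray = 30826  → 24.3086 mm³

24.309


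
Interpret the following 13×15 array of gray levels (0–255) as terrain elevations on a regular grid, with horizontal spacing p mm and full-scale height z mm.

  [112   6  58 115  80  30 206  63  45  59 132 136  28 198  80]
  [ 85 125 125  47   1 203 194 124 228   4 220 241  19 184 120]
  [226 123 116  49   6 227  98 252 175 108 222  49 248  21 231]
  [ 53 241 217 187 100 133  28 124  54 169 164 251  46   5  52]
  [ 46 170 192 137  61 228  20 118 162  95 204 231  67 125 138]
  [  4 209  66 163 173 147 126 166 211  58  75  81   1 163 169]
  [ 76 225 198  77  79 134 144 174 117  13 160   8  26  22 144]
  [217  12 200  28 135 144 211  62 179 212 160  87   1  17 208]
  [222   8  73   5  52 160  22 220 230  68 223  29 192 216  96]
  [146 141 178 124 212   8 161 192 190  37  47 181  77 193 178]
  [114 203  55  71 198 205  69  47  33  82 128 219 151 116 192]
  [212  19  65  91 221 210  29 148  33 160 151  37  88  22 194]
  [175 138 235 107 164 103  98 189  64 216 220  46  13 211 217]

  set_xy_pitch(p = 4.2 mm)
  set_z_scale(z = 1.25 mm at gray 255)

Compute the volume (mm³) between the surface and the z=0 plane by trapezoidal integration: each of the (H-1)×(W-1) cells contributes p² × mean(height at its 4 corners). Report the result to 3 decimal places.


height_mm = gray/255 × 1.25; cell vol = 4.2² × mean(4 corners)
unit = 4.2² × 1.25 / (4×255) = 0.0216176 mm³ per gray-sum
row 0: Σ corner-gray over 14 cells = 6139  → 132.7107
row 1: Σ corner-gray over 14 cells = 7480  → 161.7000
row 2: Σ corner-gray over 14 cells = 7388  → 159.7112
row 3: Σ corner-gray over 14 cells = 7347  → 158.8249
row 4: Σ corner-gray over 14 cells = 7255  → 156.8360
row 5: Σ corner-gray over 14 cells = 6425  → 138.8934
row 6: Σ corner-gray over 14 cells = 6295  → 136.0831
row 7: Σ corner-gray over 14 cells = 6635  → 143.4331
row 8: Σ corner-gray over 14 cells = 7120  → 153.9176
row 9: Σ corner-gray over 14 cells = 7266  → 157.0738
row 10: Σ corner-gray over 14 cells = 6414  → 138.6556
row 11: Σ corner-gray over 14 cells = 6954  → 150.3291
Σ rows: total corner-gray = 82718  → 1788.1685 mm³

1788.169


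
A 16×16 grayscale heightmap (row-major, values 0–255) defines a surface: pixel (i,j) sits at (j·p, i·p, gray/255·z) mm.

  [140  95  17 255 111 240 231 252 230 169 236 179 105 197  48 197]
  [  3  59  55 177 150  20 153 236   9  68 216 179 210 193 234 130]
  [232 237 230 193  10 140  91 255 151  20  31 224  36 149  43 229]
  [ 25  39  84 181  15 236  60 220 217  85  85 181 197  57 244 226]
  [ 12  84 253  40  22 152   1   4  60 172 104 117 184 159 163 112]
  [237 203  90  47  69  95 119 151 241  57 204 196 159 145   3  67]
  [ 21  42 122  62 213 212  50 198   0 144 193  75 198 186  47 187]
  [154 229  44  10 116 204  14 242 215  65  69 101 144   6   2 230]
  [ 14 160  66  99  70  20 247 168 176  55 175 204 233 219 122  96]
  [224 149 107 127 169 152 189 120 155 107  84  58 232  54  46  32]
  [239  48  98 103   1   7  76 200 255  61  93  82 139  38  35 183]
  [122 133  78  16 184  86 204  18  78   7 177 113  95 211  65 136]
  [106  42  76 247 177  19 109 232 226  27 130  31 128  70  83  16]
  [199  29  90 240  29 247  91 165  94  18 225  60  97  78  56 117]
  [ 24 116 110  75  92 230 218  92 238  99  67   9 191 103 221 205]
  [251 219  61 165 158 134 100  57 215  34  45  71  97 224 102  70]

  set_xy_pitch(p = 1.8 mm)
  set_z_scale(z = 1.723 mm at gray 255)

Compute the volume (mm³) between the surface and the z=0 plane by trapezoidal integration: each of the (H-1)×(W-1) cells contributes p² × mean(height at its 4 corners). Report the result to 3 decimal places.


height_mm = gray/255 × 1.723; cell vol = 1.8² × mean(4 corners)
unit = 1.8² × 1.723 / (4×255) = 0.00547306 mm³ per gray-sum
row 0: Σ corner-gray over 15 cells = 9118  → 49.9034
row 1: Σ corner-gray over 15 cells = 8132  → 44.5069
row 2: Σ corner-gray over 15 cells = 8134  → 44.5179
row 3: Σ corner-gray over 15 cells = 7207  → 39.4443
row 4: Σ corner-gray over 15 cells = 7016  → 38.3990
row 5: Σ corner-gray over 15 cells = 7554  → 41.3435
row 6: Σ corner-gray over 15 cells = 6998  → 38.3005
row 7: Σ corner-gray over 15 cells = 7444  → 40.7414
row 8: Σ corner-gray over 15 cells = 7892  → 43.1934
row 9: Σ corner-gray over 15 cells = 6648  → 36.3849
row 10: Σ corner-gray over 15 cells = 6082  → 33.2871
row 11: Σ corner-gray over 15 cells = 6504  → 35.5968
row 12: Σ corner-gray over 15 cells = 6670  → 36.5053
row 13: Σ corner-gray over 15 cells = 7305  → 39.9807
row 14: Σ corner-gray over 15 cells = 7636  → 41.7923
Σ rows: total corner-gray = 110340  → 603.8973 mm³

603.897


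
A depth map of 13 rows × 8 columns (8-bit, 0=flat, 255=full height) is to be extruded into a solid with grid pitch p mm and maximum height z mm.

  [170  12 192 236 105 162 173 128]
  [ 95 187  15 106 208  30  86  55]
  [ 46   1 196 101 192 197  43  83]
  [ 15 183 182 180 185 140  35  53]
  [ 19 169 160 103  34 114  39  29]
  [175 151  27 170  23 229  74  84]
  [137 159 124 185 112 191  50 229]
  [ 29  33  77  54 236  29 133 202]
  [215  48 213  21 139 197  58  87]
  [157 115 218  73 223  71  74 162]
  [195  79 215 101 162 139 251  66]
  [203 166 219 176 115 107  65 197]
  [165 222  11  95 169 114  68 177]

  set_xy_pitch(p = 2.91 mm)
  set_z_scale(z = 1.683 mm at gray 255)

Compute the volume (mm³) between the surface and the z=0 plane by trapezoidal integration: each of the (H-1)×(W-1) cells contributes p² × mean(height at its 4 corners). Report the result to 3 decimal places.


height_mm = gray/255 × 1.683; cell vol = 2.91² × mean(4 corners)
unit = 2.91² × 1.683 / (4×255) = 0.0139724 mm³ per gray-sum
row 0: Σ corner-gray over 7 cells = 3472  → 48.5121
row 1: Σ corner-gray over 7 cells = 3003  → 41.9590
row 2: Σ corner-gray over 7 cells = 3467  → 48.4422
row 3: Σ corner-gray over 7 cells = 3164  → 44.2086
row 4: Σ corner-gray over 7 cells = 2893  → 40.4221
row 5: Σ corner-gray over 7 cells = 3615  → 50.5101
row 6: Σ corner-gray over 7 cells = 3363  → 46.9891
row 7: Σ corner-gray over 7 cells = 3009  → 42.0428
row 8: Σ corner-gray over 7 cells = 3521  → 49.1967
row 9: Σ corner-gray over 7 cells = 4022  → 56.1969
row 10: Σ corner-gray over 7 cells = 4251  → 59.3965
row 11: Σ corner-gray over 7 cells = 3796  → 53.0391
Σ rows: total corner-gray = 41576  → 580.9150 mm³

580.915


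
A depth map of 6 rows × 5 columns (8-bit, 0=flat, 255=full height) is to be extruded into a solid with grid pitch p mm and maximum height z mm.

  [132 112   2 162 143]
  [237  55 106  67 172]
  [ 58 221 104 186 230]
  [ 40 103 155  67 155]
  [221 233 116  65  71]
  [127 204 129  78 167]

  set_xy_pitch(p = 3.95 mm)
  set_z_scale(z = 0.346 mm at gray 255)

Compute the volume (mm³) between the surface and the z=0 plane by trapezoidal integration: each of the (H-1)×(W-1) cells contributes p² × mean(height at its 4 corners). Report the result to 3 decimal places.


54.106

height_mm = gray/255 × 0.346; cell vol = 3.95² × mean(4 corners)
unit = 3.95² × 0.346 / (4×255) = 0.00529261 mm³ per gray-sum
row 0: Σ corner-gray over 4 cells = 1692  → 8.9551
row 1: Σ corner-gray over 4 cells = 2175  → 11.5114
row 2: Σ corner-gray over 4 cells = 2155  → 11.4056
row 3: Σ corner-gray over 4 cells = 1965  → 10.4000
row 4: Σ corner-gray over 4 cells = 2236  → 11.8343
Σ rows: total corner-gray = 10223  → 54.1064 mm³


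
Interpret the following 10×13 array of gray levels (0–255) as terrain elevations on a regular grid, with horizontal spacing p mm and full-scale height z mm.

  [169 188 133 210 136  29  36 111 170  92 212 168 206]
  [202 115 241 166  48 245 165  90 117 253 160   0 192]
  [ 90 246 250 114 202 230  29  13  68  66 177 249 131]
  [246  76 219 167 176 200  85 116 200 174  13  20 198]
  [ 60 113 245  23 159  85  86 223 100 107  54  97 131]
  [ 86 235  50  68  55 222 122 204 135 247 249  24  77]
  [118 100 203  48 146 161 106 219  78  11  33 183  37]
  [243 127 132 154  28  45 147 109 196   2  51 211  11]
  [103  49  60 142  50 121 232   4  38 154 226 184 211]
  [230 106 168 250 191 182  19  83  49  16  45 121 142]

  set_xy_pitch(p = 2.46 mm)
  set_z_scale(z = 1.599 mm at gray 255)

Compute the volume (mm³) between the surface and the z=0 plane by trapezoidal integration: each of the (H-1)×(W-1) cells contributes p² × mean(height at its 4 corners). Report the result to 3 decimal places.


height_mm = gray/255 × 1.599; cell vol = 2.46² × mean(4 corners)
unit = 2.46² × 1.599 / (4×255) = 0.00948677 mm³ per gray-sum
row 0: Σ corner-gray over 12 cells = 6939  → 65.8287
row 1: Σ corner-gray over 12 cells = 7103  → 67.3845
row 2: Σ corner-gray over 12 cells = 6845  → 64.9370
row 3: Σ corner-gray over 12 cells = 6111  → 57.9737
row 4: Σ corner-gray over 12 cells = 6160  → 58.4385
row 5: Σ corner-gray over 12 cells = 6116  → 58.0211
row 6: Σ corner-gray over 12 cells = 5389  → 51.1242
row 7: Σ corner-gray over 12 cells = 5492  → 52.1014
row 8: Σ corner-gray over 12 cells = 5666  → 53.7521
Σ rows: total corner-gray = 55821  → 529.5612 mm³

529.561


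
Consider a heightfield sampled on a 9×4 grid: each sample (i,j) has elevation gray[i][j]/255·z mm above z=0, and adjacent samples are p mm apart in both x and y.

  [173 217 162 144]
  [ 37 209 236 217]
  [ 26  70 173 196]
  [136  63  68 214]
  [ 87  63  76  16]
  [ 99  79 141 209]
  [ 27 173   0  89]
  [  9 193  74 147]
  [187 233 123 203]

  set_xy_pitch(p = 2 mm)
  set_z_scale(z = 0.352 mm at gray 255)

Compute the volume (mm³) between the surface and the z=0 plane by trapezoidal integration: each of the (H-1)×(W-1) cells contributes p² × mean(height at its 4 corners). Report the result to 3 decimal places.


height_mm = gray/255 × 0.352; cell vol = 2² × mean(4 corners)
unit = 2² × 0.352 / (4×255) = 0.00138039 mm³ per gray-sum
row 0: Σ corner-gray over 3 cells = 2219  → 3.0631
row 1: Σ corner-gray over 3 cells = 1852  → 2.5565
row 2: Σ corner-gray over 3 cells = 1320  → 1.8221
row 3: Σ corner-gray over 3 cells = 993  → 1.3707
row 4: Σ corner-gray over 3 cells = 1129  → 1.5585
row 5: Σ corner-gray over 3 cells = 1210  → 1.6703
row 6: Σ corner-gray over 3 cells = 1152  → 1.5902
row 7: Σ corner-gray over 3 cells = 1792  → 2.4737
Σ rows: total corner-gray = 11667  → 16.1050 mm³

16.105


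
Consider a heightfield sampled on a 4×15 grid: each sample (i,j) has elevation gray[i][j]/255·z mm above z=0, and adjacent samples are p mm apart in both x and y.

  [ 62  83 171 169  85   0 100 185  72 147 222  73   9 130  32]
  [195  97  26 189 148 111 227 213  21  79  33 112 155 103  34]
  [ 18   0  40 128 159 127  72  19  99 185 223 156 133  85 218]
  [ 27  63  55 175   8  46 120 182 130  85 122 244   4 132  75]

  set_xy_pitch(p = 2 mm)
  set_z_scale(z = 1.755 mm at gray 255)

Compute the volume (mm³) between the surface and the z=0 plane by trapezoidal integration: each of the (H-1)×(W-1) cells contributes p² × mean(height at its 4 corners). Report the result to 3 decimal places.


127.392

height_mm = gray/255 × 1.755; cell vol = 2² × mean(4 corners)
unit = 2² × 1.755 / (4×255) = 0.00688235 mm³ per gray-sum
row 0: Σ corner-gray over 14 cells = 6243  → 42.9665
row 1: Σ corner-gray over 14 cells = 6345  → 43.6685
row 2: Σ corner-gray over 14 cells = 5922  → 40.7573
Σ rows: total corner-gray = 18510  → 127.3924 mm³


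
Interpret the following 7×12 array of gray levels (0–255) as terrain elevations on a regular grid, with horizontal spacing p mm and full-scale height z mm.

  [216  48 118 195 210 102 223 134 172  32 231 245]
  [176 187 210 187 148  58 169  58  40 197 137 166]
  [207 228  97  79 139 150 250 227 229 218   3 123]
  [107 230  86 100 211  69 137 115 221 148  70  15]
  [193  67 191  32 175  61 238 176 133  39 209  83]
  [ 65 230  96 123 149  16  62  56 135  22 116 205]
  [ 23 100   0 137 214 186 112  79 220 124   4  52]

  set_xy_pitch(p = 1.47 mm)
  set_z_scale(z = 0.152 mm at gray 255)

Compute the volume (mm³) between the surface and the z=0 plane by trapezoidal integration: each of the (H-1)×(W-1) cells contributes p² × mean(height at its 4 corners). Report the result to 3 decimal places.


11.397

height_mm = gray/255 × 0.152; cell vol = 1.47² × mean(4 corners)
unit = 1.47² × 0.152 / (4×255) = 0.000322016 mm³ per gray-sum
row 0: Σ corner-gray over 11 cells = 6515  → 2.0979
row 1: Σ corner-gray over 11 cells = 6694  → 2.1556
row 2: Σ corner-gray over 11 cells = 6466  → 2.0822
row 3: Σ corner-gray over 11 cells = 5814  → 1.8722
row 4: Σ corner-gray over 11 cells = 5198  → 1.6738
row 5: Σ corner-gray over 11 cells = 4707  → 1.5157
Σ rows: total corner-gray = 35394  → 11.3975 mm³


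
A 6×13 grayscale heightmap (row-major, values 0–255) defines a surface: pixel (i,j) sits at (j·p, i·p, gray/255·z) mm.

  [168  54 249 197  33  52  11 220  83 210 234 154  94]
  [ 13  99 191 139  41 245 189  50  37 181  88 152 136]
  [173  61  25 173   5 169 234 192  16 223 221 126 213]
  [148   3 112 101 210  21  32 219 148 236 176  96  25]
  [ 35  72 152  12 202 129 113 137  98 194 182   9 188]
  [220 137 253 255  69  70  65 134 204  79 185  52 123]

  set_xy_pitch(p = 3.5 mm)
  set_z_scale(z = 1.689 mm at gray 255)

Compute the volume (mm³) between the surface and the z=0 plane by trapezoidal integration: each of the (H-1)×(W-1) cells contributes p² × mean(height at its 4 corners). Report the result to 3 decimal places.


height_mm = gray/255 × 1.689; cell vol = 3.5² × mean(4 corners)
unit = 3.5² × 1.689 / (4×255) = 0.0202846 mm³ per gray-sum
row 0: Σ corner-gray over 12 cells = 6229  → 126.3525
row 1: Σ corner-gray over 12 cells = 6249  → 126.7582
row 2: Σ corner-gray over 12 cells = 6157  → 124.8920
row 3: Σ corner-gray over 12 cells = 5704  → 115.7031
row 4: Σ corner-gray over 12 cells = 6172  → 125.1963
Σ rows: total corner-gray = 30511  → 618.9022 mm³

618.902


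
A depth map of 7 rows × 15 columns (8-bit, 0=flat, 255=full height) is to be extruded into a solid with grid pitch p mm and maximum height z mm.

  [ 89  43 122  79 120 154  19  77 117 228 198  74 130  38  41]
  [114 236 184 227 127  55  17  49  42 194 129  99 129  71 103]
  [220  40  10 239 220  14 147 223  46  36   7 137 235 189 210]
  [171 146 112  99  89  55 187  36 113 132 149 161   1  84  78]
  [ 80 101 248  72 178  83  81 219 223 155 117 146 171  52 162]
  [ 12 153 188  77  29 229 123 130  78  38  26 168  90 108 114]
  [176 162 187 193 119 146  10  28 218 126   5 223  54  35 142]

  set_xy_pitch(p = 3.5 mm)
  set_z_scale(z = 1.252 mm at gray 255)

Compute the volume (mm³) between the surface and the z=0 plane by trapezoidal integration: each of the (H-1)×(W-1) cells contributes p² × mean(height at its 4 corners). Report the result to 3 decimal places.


598.173

height_mm = gray/255 × 1.252; cell vol = 3.5² × mean(4 corners)
unit = 3.5² × 1.252 / (4×255) = 0.0150363 mm³ per gray-sum
row 0: Σ corner-gray over 14 cells = 6263  → 94.1722
row 1: Σ corner-gray over 14 cells = 6851  → 103.0135
row 2: Σ corner-gray over 14 cells = 6493  → 97.6305
row 3: Σ corner-gray over 14 cells = 6911  → 103.9157
row 4: Σ corner-gray over 14 cells = 6934  → 104.2615
row 5: Σ corner-gray over 14 cells = 6330  → 95.1796
Σ rows: total corner-gray = 39782  → 598.1731 mm³


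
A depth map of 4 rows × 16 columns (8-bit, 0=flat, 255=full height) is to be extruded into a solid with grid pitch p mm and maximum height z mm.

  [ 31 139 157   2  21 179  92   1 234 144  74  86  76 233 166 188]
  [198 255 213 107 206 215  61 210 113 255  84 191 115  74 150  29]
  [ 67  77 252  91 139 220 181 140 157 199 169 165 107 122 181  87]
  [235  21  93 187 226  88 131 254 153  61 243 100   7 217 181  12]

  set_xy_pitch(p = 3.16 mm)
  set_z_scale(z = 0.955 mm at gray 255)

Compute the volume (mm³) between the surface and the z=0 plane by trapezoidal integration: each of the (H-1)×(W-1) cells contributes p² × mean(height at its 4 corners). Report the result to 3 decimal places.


244.539

height_mm = gray/255 × 0.955; cell vol = 3.16² × mean(4 corners)
unit = 3.16² × 0.955 / (4×255) = 0.00934926 mm³ per gray-sum
row 0: Σ corner-gray over 15 cells = 8152  → 76.2152
row 1: Σ corner-gray over 15 cells = 9279  → 86.7518
row 2: Σ corner-gray over 15 cells = 8725  → 81.5723
Σ rows: total corner-gray = 26156  → 244.5393 mm³


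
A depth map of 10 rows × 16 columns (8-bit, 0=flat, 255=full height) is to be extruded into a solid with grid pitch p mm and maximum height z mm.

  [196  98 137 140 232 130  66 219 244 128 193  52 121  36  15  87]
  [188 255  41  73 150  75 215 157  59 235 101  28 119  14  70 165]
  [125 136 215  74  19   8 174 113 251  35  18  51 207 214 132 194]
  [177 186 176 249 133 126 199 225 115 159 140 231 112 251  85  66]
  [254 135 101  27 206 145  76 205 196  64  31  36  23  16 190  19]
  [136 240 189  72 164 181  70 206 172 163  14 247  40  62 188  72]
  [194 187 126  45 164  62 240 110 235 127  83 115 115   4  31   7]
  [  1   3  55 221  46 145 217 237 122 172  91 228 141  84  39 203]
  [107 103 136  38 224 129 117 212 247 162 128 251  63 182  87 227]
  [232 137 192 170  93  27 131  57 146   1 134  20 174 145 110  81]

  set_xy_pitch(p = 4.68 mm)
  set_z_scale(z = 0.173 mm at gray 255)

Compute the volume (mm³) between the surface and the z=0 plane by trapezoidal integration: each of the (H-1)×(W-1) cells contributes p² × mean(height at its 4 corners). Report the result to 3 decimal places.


260.030

height_mm = gray/255 × 0.173; cell vol = 4.68² × mean(4 corners)
unit = 4.68² × 0.173 / (4×255) = 0.00371482 mm³ per gray-sum
row 0: Σ corner-gray over 15 cells = 7442  → 27.6457
row 1: Σ corner-gray over 15 cells = 7150  → 26.5610
row 2: Σ corner-gray over 15 cells = 8630  → 32.0589
row 3: Σ corner-gray over 15 cells = 8192  → 30.4318
row 4: Σ corner-gray over 15 cells = 7399  → 27.4859
row 5: Σ corner-gray over 15 cells = 7713  → 28.6524
row 6: Σ corner-gray over 15 cells = 7295  → 27.0996
row 7: Σ corner-gray over 15 cells = 8298  → 30.8256
row 8: Σ corner-gray over 15 cells = 7879  → 29.2691
Σ rows: total corner-gray = 69998  → 260.0299 mm³


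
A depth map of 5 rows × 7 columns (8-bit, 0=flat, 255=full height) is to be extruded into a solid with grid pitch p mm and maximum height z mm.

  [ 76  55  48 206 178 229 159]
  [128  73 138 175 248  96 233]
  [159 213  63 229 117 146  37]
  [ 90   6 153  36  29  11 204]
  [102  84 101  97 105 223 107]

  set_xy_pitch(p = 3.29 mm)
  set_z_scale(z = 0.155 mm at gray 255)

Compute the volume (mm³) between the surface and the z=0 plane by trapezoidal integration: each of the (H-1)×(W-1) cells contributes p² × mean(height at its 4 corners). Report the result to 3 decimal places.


19.294

height_mm = gray/255 × 0.155; cell vol = 3.29² × mean(4 corners)
unit = 3.29² × 0.155 / (4×255) = 0.00164484 mm³ per gray-sum
row 0: Σ corner-gray over 6 cells = 3488  → 5.7372
row 1: Σ corner-gray over 6 cells = 3553  → 5.8441
row 2: Σ corner-gray over 6 cells = 2496  → 4.1055
row 3: Σ corner-gray over 6 cells = 2193  → 3.6071
Σ rows: total corner-gray = 11730  → 19.2940 mm³


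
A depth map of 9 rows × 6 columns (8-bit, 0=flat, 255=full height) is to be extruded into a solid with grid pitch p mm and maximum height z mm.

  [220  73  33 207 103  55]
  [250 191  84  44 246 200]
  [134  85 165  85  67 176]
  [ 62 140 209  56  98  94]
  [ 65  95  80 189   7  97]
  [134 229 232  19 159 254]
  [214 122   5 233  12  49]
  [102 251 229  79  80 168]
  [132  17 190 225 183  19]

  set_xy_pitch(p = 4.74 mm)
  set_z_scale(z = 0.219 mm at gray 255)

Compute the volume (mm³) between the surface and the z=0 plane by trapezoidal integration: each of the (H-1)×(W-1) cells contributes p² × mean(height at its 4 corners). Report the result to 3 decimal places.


98.649

height_mm = gray/255 × 0.219; cell vol = 4.74² × mean(4 corners)
unit = 4.74² × 0.219 / (4×255) = 0.00482393 mm³ per gray-sum
row 0: Σ corner-gray over 5 cells = 2687  → 12.9619
row 1: Σ corner-gray over 5 cells = 2694  → 12.9957
row 2: Σ corner-gray over 5 cells = 2276  → 10.9793
row 3: Σ corner-gray over 5 cells = 2066  → 9.9662
row 4: Σ corner-gray over 5 cells = 2570  → 12.3975
row 5: Σ corner-gray over 5 cells = 2673  → 12.8944
row 6: Σ corner-gray over 5 cells = 2555  → 12.3251
row 7: Σ corner-gray over 5 cells = 2929  → 14.1293
Σ rows: total corner-gray = 20450  → 98.6493 mm³
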